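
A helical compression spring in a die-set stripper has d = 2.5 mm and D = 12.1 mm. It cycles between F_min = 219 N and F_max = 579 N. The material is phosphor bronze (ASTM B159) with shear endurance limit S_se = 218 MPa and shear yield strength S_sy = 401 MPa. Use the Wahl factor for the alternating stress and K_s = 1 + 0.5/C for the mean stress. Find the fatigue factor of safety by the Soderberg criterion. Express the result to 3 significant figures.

C = D/d = 12.1/2.5 = 4.8400; K_W = (4C−1)/(4C−4)+0.615/C = 1.3224; K_s = 1+0.5/C = 1.1033
F_a = (F_max−F_min)/2 = 180 N; F_m = (F_max+F_min)/2 = 399 N
τ_a = K_W·8F_aD/(πd³) = 1.3224 × 354.96 = 469.39 MPa
τ_m = K_s·8F_mD/(πd³) = 1.1033 × 786.83 = 868.11 MPa
Soderberg: 1/n_f = τ_a/S_se + τ_m/S_sy = 469.39/218 + 868.11/401 = 2.15316 + 2.16486 = 4.318
n_f = 1/4.318 = 0.2316

0.232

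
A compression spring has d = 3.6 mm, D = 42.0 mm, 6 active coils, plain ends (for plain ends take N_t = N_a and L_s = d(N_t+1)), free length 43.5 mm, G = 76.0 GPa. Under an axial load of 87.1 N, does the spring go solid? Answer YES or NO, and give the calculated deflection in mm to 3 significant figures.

YES, δ = 24.3 mm

k = Gd⁴/(8D³N_a) = (76.0×10³)(3.6⁴)/(8·42.0³·6) = 3.5895 N/mm
N_t = 6; L_s = 3.6·7 = 25.2 mm; δ_solid = L₀ − L_s = 43.5 − 25.2 = 18.3 mm
δ = F/k = 87.1/3.5895 = 24.265 mm
δ ≥ δ_solid → spring goes solid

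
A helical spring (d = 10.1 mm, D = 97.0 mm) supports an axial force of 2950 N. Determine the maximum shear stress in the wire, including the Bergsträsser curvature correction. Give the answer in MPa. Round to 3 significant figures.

Spring index C = D/d = 97.0/10.1 = 9.6040
K_B = (4C+2)/(4C−3) = 40.416/35.416 = 1.1412
τ₀ = 8FD/(πd³) = 8·2950·97.0/(π·10.1³) = 2.2892e+06/3236.8 = 707.24 MPa
τ_max = K·τ₀ = 1.1412 × 707.24 = 807.09 MPa

807 MPa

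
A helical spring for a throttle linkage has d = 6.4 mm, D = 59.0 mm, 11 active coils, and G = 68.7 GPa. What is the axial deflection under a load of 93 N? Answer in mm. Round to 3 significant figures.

14.6 mm

k = Gd⁴/(8D³N_a) = (68.7×10³)(6.4⁴)/(8·59.0³·11) = 6.3773 N/mm
δ = F/k = 93 / 6.3773 = 14.583 mm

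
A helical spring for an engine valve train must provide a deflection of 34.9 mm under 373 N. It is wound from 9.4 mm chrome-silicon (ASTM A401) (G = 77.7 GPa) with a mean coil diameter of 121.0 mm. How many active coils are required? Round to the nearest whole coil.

Required rate k = F/δ = 373/34.9 = 10.688 N/mm
N_a = Gd⁴/(8D³k) = (77.7×10³ × 9.4⁴)/(8 × 121.0³ × 10.688)
    = 6.06642e+08 / 1.51471e+08 = 4.005 → 4 coils

4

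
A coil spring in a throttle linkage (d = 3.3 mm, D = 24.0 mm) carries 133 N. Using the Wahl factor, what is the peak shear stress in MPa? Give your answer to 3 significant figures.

272 MPa

Spring index C = D/d = 24.0/3.3 = 7.2727
K_W = (4C−1)/(4C−4) + 0.615/C = 28.091/25.091 + 0.0846 = 1.2041
τ₀ = 8FD/(πd³) = 8·133·24.0/(π·3.3³) = 25536/112.9 = 226.18 MPa
τ_max = K·τ₀ = 1.2041 × 226.18 = 272.35 MPa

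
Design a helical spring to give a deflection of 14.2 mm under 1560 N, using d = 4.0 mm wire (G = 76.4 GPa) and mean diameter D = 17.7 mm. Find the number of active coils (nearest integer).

4

Required rate k = F/δ = 1560/14.2 = 109.86 N/mm
N_a = Gd⁴/(8D³k) = (76.4×10³ × 4.0⁴)/(8 × 17.7³ × 109.86)
    = 1.95584e+07 / 4.87356e+06 = 4.013 → 4 coils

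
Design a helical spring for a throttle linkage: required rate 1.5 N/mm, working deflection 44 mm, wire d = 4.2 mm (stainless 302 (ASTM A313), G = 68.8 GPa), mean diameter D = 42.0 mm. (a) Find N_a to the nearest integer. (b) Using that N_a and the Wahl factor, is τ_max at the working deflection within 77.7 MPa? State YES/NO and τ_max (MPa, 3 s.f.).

(a) 24 coils; (b) NO, τ_max = 109 MPa

N_a = Gd⁴/(8D³k) = (68.8×10³)(4.2⁴)/(8·42.0³·1.5) = 24.08 → N_a = 24
Actual rate k = Gd⁴/(8D³·24) = 1.505 N/mm
Working load F = kδ = 1.505·44 = 66.22 N
C = 42.0/4.2 = 10.0000; K_W = (4C−1)/(4C−4)+0.615/C = 1.1448
τ_max = K_W·8FD/(πd³) = 1.1448·95.594 = 109.44 MPa
τ_max > 77.7 MPa → exceeds allowable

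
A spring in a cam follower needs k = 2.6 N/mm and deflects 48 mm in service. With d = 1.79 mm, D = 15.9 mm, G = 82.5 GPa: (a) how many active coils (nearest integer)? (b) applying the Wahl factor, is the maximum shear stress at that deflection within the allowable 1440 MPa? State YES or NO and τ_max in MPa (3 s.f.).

(a) 10 coils; (b) YES, τ_max = 1040 MPa

N_a = Gd⁴/(8D³k) = (82.5×10³)(1.79⁴)/(8·15.9³·2.6) = 10.13 → N_a = 10
Actual rate k = Gd⁴/(8D³·10) = 2.6338 N/mm
Working load F = kδ = 2.6338·48 = 126.42 N
C = 15.9/1.79 = 8.8827; K_W = (4C−1)/(4C−4)+0.615/C = 1.1644
τ_max = K_W·8FD/(πd³) = 1.1644·892.49 = 1039.2 MPa
τ_max ≤ 1440 MPa → acceptable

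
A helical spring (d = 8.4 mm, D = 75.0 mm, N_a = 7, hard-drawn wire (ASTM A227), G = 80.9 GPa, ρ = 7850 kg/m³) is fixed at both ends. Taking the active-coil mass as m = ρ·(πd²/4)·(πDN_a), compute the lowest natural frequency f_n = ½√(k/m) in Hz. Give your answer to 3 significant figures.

77.1 Hz

k = Gd⁴/(8D³N_a) = (80.9×10³)(8.4⁴)/(8·75.0³·7) = 17.049 N/mm = 17049 N/m
Wire length L = πDN_a = π·75.0·7 = 1649.3 mm
m = ρ·(πd²/4)·L = 7850 × 55.418×10⁻⁶ m² × 1.6493 m = 0.71751 kg
f_n = ½√(k/m) = 0.5·√(17049/0.71751) = 0.5·√(23761) = 77.073 Hz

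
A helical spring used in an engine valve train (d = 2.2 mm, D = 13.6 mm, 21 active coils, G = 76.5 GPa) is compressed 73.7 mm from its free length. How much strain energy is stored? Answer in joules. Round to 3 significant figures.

11.5 J

k = Gd⁴/(8D³N_a) = (76.5×10³)(2.2⁴)/(8·13.6³·21) = 4.2406 N/mm
U = ½kδ² = 0.5 × 4.2406 × 73.7² = 11517 N·mm = 11.517 J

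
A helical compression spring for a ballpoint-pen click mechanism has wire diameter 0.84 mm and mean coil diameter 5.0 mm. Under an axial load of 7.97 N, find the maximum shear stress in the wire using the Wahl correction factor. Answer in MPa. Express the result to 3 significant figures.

Spring index C = D/d = 5.0/0.84 = 5.9524
K_W = (4C−1)/(4C−4) + 0.615/C = 22.810/19.810 + 0.1033 = 1.2548
τ₀ = 8FD/(πd³) = 8·7.97·5.0/(π·0.84³) = 318.8/1.862 = 171.21 MPa
τ_max = K·τ₀ = 1.2548 × 171.21 = 214.83 MPa

215 MPa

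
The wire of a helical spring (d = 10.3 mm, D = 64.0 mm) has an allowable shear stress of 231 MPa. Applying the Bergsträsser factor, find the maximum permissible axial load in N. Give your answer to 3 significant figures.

C = D/d = 64.0/10.3 = 6.2136
K_B = (4C+2)/(4C−3) = 26.854/21.854 = 1.2288
τ_max = K·8FD/(πd³) → F_max = τ_allow·πd³/(8DK)
F_max = 231·π·10.3³/(8·64.0·1.2288) = 7.93e+05/629.14 = 1260.5 N

1260 N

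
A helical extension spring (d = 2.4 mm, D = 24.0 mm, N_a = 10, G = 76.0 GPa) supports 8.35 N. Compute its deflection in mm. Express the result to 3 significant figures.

3.66 mm

k = Gd⁴/(8D³N_a) = (76.0×10³)(2.4⁴)/(8·24.0³·10) = 2.28 N/mm
δ = F/k = 8.35 / 2.28 = 3.6623 mm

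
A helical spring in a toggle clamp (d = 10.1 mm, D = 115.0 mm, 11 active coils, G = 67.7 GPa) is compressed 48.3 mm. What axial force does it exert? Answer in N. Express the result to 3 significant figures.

254 N

k = Gd⁴/(8D³N_a) = (67.7×10³)(10.1⁴)/(8·115.0³·11) = 5.2638 N/mm
F = k·δ = 5.2638 × 48.3 = 254.24 N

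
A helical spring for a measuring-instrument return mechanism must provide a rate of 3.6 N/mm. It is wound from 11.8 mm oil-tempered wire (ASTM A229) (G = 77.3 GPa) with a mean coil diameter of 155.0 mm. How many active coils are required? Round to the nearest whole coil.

14

N_a = Gd⁴/(8D³k) = (77.3×10³ × 11.8⁴)/(8 × 155.0³ × 3.6)
    = 1.49868e+09 / 1.07248e+08 = 13.97 → 14 coils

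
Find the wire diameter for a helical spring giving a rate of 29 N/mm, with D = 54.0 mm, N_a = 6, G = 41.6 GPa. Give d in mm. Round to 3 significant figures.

d = (8D³N_a·k / G)^(1/4) = (8·54.0³·6·29 / (41.6×10³))^0.25
  = (5269)^0.25 = 8.5198 mm

8.52 mm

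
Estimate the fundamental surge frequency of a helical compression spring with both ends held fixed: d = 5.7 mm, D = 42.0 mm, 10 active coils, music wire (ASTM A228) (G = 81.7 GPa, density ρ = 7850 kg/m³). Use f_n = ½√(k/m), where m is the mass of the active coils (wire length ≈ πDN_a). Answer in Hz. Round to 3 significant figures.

k = Gd⁴/(8D³N_a) = (81.7×10³)(5.7⁴)/(8·42.0³·10) = 14.551 N/mm = 14551 N/m
Wire length L = πDN_a = π·42.0·10 = 1319.5 mm
m = ρ·(πd²/4)·L = 7850 × 25.518×10⁻⁶ m² × 1.3195 m = 0.26431 kg
f_n = ½√(k/m) = 0.5·√(14551/0.26431) = 0.5·√(55052) = 117.32 Hz

117 Hz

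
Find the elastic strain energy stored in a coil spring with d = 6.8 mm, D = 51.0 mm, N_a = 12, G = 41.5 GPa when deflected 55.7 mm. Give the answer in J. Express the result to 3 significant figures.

k = Gd⁴/(8D³N_a) = (41.5×10³)(6.8⁴)/(8·51.0³·12) = 6.9679 N/mm
U = ½kδ² = 0.5 × 6.9679 × 55.7² = 10809 N·mm = 10.809 J

10.8 J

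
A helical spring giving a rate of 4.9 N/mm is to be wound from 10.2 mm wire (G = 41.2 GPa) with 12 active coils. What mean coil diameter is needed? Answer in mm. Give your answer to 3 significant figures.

D = (Gd⁴/(8N_a·k))^(1/3) = (41.2×10³·10.2⁴/(8·12·4.9))^(1/3)
  = (948049)^(1/3) = 98.2374 mm

98.2 mm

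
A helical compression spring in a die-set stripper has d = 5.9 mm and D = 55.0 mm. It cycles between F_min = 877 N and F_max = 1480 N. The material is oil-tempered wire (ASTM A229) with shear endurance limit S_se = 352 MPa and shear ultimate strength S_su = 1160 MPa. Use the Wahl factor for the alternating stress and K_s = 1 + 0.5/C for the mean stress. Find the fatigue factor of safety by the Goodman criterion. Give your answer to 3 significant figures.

0.712

C = D/d = 55.0/5.9 = 9.3220; K_W = (4C−1)/(4C−4)+0.615/C = 1.1561; K_s = 1+0.5/C = 1.0536
F_a = (F_max−F_min)/2 = 301.5 N; F_m = (F_max+F_min)/2 = 1178.5 N
τ_a = K_W·8F_aD/(πd³) = 1.1561 × 205.61 = 237.7 MPa
τ_m = K_s·8F_mD/(πd³) = 1.0536 × 803.67 = 846.77 MPa
Goodman: 1/n_f = τ_a/S_se + τ_m/S_su = 237.7/352 + 846.77/1160 = 0.67528 + 0.72998 = 1.4053
n_f = 1/1.4053 = 0.7116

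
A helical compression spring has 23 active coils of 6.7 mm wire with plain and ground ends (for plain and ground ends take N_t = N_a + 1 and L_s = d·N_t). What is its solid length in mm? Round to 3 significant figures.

plain and ground ends: N_t = N_a + 1 = 23 + 1 = 24
L_s = d·N_t = 6.7 × 24 = 160.8 mm

161 mm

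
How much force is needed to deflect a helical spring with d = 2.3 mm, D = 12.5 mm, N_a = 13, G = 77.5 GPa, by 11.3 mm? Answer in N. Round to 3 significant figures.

k = Gd⁴/(8D³N_a) = (77.5×10³)(2.3⁴)/(8·12.5³·13) = 10.677 N/mm
F = k·δ = 10.677 × 11.3 = 120.65 N

121 N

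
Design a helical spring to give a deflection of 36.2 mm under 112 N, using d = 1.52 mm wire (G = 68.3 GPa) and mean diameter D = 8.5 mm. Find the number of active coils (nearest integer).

24

Required rate k = F/δ = 112/36.2 = 3.0939 N/mm
N_a = Gd⁴/(8D³k) = (68.3×10³ × 1.52⁴)/(8 × 8.5³ × 3.0939)
    = 364582 / 15200.4 = 23.98 → 24 coils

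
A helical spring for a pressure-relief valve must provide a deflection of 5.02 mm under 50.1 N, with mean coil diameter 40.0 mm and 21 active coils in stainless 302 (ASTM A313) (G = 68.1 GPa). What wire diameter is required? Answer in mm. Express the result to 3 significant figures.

Required rate k = F/δ = 50.1/5.02 = 9.9801 N/mm
d = (8D³N_a·k / G)^(1/4) = (8·40.0³·21·9.9801 / (68.1×10³))^0.25
  = (1575.7)^0.25 = 6.3004 mm

6.30 mm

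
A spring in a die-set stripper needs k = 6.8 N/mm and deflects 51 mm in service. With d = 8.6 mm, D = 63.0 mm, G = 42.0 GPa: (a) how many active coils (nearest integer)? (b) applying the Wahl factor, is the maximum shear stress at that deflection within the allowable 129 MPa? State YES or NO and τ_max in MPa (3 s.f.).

N_a = Gd⁴/(8D³k) = (42.0×10³)(8.6⁴)/(8·63.0³·6.8) = 16.89 → N_a = 17
Actual rate k = Gd⁴/(8D³·17) = 6.7559 N/mm
Working load F = kδ = 6.7559·51 = 344.55 N
C = 63.0/8.6 = 7.3256; K_W = (4C−1)/(4C−4)+0.615/C = 1.2025
τ_max = K_W·8FD/(πd³) = 1.2025·86.904 = 104.5 MPa
τ_max ≤ 129 MPa → acceptable

(a) 17 coils; (b) YES, τ_max = 105 MPa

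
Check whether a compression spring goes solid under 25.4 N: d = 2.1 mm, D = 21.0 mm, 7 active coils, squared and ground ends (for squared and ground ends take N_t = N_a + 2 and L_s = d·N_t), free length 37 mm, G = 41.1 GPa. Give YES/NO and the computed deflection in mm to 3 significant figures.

NO, δ = 16.5 mm

k = Gd⁴/(8D³N_a) = (41.1×10³)(2.1⁴)/(8·21.0³·7) = 1.5413 N/mm
N_t = 9; L_s = 2.1·9 = 18.9 mm; δ_solid = L₀ − L_s = 37 − 18.9 = 18.1 mm
δ = F/k = 25.4/1.5413 = 16.48 mm
δ < δ_solid → spring does not go solid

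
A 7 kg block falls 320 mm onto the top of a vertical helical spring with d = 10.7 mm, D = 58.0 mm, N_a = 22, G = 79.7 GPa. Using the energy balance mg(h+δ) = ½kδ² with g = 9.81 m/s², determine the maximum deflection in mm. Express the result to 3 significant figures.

k = Gd⁴/(8D³N_a) = (79.7×10³)(10.7⁴)/(8·58.0³·22) = 30.423 N/mm
W = mg = 7 × 9.81 = 68.67 N
½kδ² − Wδ − Wh = 0 → δ = (W + √(W² + 2kWh))/k
δ = (68.67 + √(4715.6 + 1.33704e+06))/30.423 = (68.67 + 1158.3)/30.423 = 40.332 mm

40.3 mm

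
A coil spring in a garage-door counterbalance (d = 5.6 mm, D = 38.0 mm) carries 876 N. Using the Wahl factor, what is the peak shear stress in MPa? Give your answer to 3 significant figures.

589 MPa

Spring index C = D/d = 38.0/5.6 = 6.7857
K_W = (4C−1)/(4C−4) + 0.615/C = 26.143/23.143 + 0.0906 = 1.2203
τ₀ = 8FD/(πd³) = 8·876·38.0/(π·5.6³) = 266304/551.71 = 482.68 MPa
τ_max = K·τ₀ = 1.2203 × 482.68 = 589 MPa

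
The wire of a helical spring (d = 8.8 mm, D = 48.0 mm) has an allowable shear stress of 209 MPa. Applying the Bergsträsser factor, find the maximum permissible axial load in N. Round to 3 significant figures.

C = D/d = 48.0/8.8 = 5.4545
K_B = (4C+2)/(4C−3) = 23.818/18.818 = 1.2657
τ_max = K·8FD/(πd³) → F_max = τ_allow·πd³/(8DK)
F_max = 209·π·8.8³/(8·48.0·1.2657) = 4.4745e+05/486.03 = 920.62 N

921 N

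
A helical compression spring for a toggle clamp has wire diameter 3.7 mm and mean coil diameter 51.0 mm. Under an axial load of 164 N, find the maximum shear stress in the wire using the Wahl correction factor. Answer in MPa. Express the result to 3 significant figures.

Spring index C = D/d = 51.0/3.7 = 13.7838
K_W = (4C−1)/(4C−4) + 0.615/C = 54.135/51.135 + 0.0446 = 1.1033
τ₀ = 8FD/(πd³) = 8·164·51.0/(π·3.7³) = 66912/159.13 = 420.48 MPa
τ_max = K·τ₀ = 1.1033 × 420.48 = 463.91 MPa

464 MPa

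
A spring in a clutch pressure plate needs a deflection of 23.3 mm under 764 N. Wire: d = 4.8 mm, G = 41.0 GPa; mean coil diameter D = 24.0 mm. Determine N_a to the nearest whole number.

6

Required rate k = F/δ = 764/23.3 = 32.79 N/mm
N_a = Gd⁴/(8D³k) = (41.0×10³ × 4.8⁴)/(8 × 24.0³ × 32.79)
    = 2.17645e+07 / 3.62628e+06 = 6.002 → 6 coils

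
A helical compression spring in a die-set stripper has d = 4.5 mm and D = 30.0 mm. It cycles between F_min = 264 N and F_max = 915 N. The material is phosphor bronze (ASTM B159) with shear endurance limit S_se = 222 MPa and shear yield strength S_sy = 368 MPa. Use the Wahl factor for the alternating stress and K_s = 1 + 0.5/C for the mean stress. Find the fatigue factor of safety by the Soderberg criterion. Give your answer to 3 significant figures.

0.339

C = D/d = 30.0/4.5 = 6.6667; K_W = (4C−1)/(4C−4)+0.615/C = 1.2246; K_s = 1+0.5/C = 1.0750
F_a = (F_max−F_min)/2 = 325.5 N; F_m = (F_max+F_min)/2 = 589.5 N
τ_a = K_W·8F_aD/(πd³) = 1.2246 × 272.88 = 334.17 MPa
τ_m = K_s·8F_mD/(πd³) = 1.0750 × 494.21 = 531.27 MPa
Soderberg: 1/n_f = τ_a/S_se + τ_m/S_sy = 334.17/222 + 531.27/368 = 1.50528 + 1.44367 = 2.949
n_f = 1/2.949 = 0.3391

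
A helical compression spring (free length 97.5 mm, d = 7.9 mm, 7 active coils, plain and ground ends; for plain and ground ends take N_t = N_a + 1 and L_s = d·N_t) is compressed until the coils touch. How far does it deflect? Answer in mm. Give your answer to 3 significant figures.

34.3 mm

N_t = 8; L_s = 7.9·8 = 63.2 mm
δ_solid = L₀ − L_s = 97.5 − 63.2 = 34.3 mm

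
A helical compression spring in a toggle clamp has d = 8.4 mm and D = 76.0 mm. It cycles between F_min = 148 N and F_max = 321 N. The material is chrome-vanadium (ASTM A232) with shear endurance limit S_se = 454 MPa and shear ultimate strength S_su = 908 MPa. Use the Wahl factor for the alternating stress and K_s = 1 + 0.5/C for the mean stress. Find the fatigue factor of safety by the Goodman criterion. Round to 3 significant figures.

C = D/d = 76.0/8.4 = 9.0476; K_W = (4C−1)/(4C−4)+0.615/C = 1.1612; K_s = 1+0.5/C = 1.0553
F_a = (F_max−F_min)/2 = 86.5 N; F_m = (F_max+F_min)/2 = 234.5 N
τ_a = K_W·8F_aD/(πd³) = 1.1612 × 28.244 = 32.796 MPa
τ_m = K_s·8F_mD/(πd³) = 1.0553 × 76.57 = 80.802 MPa
Goodman: 1/n_f = τ_a/S_se + τ_m/S_su = 32.796/454 + 80.802/908 = 0.07224 + 0.08899 = 0.16123
n_f = 1/0.16123 = 6.202

6.20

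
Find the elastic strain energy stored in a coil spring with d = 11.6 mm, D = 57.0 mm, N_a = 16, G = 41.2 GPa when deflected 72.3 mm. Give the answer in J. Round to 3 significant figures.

k = Gd⁴/(8D³N_a) = (41.2×10³)(11.6⁴)/(8·57.0³·16) = 31.47 N/mm
U = ½kδ² = 0.5 × 31.47 × 72.3² = 82251 N·mm = 82.251 J

82.3 J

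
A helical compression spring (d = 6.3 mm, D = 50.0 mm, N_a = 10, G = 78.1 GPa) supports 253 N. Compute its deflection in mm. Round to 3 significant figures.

20.6 mm

k = Gd⁴/(8D³N_a) = (78.1×10³)(6.3⁴)/(8·50.0³·10) = 12.303 N/mm
δ = F/k = 253 / 12.303 = 20.564 mm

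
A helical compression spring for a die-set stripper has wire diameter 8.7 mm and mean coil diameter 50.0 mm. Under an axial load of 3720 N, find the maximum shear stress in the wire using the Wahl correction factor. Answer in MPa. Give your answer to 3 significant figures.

910 MPa

Spring index C = D/d = 50.0/8.7 = 5.7471
K_W = (4C−1)/(4C−4) + 0.615/C = 21.989/18.989 + 0.1070 = 1.2650
τ₀ = 8FD/(πd³) = 8·3720·50.0/(π·8.7³) = 1.488e+06/2068.7 = 719.28 MPa
τ_max = K·τ₀ = 1.2650 × 719.28 = 909.88 MPa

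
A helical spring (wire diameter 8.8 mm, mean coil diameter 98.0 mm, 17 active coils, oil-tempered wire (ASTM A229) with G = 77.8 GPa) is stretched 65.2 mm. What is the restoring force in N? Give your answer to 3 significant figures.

k = Gd⁴/(8D³N_a) = (77.8×10³)(8.8⁴)/(8·98.0³·17) = 3.645 N/mm
F = k·δ = 3.645 × 65.2 = 237.65 N

238 N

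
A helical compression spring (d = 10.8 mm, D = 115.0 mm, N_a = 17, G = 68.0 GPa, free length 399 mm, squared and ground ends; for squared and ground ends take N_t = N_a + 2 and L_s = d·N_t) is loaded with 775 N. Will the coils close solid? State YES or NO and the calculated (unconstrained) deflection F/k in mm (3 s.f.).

k = Gd⁴/(8D³N_a) = (68.0×10³)(10.8⁴)/(8·115.0³·17) = 4.4727 N/mm
N_t = 19; L_s = 10.8·19 = 205.2 mm; δ_solid = L₀ − L_s = 399 − 205.2 = 193.8 mm
δ = F/k = 775/4.4727 = 173.27 mm
δ < δ_solid → spring does not go solid

NO, δ = 173 mm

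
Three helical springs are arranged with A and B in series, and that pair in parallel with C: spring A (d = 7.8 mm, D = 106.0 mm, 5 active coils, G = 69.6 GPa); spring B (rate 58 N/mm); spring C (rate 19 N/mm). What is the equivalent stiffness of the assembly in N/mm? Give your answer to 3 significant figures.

k_A = Gd⁴/(8D³N_a) = (69.6×10³)(7.8⁴)/(8·106.0³·5) = 5.4077 N/mm
Springs A,B series: k_AB = 1/(1/5.4077+1/58) = 4.9465 N/mm; parallel with C: k_eq = 4.9465+19 = 23.946 N/mm

23.9 N/mm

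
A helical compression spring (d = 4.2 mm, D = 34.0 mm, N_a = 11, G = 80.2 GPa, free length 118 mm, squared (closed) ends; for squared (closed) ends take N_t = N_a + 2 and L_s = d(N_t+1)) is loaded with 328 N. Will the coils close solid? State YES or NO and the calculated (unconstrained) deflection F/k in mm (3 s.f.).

k = Gd⁴/(8D³N_a) = (80.2×10³)(4.2⁴)/(8·34.0³·11) = 7.2153 N/mm
N_t = 13; L_s = 4.2·14 = 58.8 mm; δ_solid = L₀ − L_s = 118 − 58.8 = 59.2 mm
δ = F/k = 328/7.2153 = 45.459 mm
δ < δ_solid → spring does not go solid

NO, δ = 45.5 mm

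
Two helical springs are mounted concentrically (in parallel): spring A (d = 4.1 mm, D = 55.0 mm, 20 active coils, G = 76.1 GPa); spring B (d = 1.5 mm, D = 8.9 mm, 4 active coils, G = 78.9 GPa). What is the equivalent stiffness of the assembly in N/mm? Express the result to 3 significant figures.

k_A = Gd⁴/(8D³N_a) = (76.1×10³)(4.1⁴)/(8·55.0³·20) = 0.80782 N/mm
k_B = Gd⁴/(8D³N_a) = (78.9×10³)(1.5⁴)/(8·8.9³·4) = 17.706 N/mm
Parallel: k_eq = 0.80782 + 17.706 = 18.514 N/mm

18.5 N/mm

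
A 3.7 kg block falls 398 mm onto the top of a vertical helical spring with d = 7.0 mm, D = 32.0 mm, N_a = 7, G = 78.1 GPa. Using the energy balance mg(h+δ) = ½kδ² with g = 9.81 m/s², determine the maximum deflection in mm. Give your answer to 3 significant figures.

17.2 mm

k = Gd⁴/(8D³N_a) = (78.1×10³)(7.0⁴)/(8·32.0³·7) = 102.19 N/mm
W = mg = 3.7 × 9.81 = 36.297 N
½kδ² − Wδ − Wh = 0 → δ = (W + √(W² + 2kWh))/k
δ = (36.297 + √(1317.5 + 2.95249e+06))/102.19 = (36.297 + 1718.7)/102.19 = 17.174 mm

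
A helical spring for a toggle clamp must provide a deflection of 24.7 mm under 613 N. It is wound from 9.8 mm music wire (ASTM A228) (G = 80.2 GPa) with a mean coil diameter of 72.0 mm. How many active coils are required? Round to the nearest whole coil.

Required rate k = F/δ = 613/24.7 = 24.818 N/mm
N_a = Gd⁴/(8D³k) = (80.2×10³ × 9.8⁴)/(8 × 72.0³ × 24.818)
    = 7.39739e+08 / 7.41056e+07 = 9.982 → 10 coils

10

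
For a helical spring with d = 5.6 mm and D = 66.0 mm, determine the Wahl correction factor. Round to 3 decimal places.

1.122

C = D/d = 66.0/5.6 = 11.7857
K_W = (4C−1)/(4C−4) + 0.615/C = 46.143/43.143 + 0.0522 = 1.1217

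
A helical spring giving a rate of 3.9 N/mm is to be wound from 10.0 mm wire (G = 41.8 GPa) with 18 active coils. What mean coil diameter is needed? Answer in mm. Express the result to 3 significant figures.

D = (Gd⁴/(8N_a·k))^(1/3) = (41.8×10³·10.0⁴/(8·18·3.9))^(1/3)
  = (744302)^(1/3) = 90.6254 mm

90.6 mm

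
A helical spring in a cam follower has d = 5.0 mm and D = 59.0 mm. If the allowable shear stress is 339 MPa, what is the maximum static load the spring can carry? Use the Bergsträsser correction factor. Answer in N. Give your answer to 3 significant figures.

253 N

C = D/d = 59.0/5.0 = 11.8000
K_B = (4C+2)/(4C−3) = 49.200/44.200 = 1.1131
τ_max = K·8FD/(πd³) → F_max = τ_allow·πd³/(8DK)
F_max = 339·π·5.0³/(8·59.0·1.1131) = 1.3312e+05/525.39 = 253.38 N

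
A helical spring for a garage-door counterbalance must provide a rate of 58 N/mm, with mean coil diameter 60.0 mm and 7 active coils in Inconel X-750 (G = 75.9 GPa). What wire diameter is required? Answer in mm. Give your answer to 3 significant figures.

d = (8D³N_a·k / G)^(1/4) = (8·60.0³·7·58 / (75.9×10³))^0.25
  = (9243.3)^0.25 = 9.8052 mm

9.81 mm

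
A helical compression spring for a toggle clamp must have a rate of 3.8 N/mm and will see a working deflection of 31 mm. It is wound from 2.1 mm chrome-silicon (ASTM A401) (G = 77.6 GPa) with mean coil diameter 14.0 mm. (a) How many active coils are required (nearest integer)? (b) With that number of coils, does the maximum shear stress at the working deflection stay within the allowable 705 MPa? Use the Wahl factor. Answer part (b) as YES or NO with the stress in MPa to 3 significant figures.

N_a = Gd⁴/(8D³k) = (77.6×10³)(2.1⁴)/(8·14.0³·3.8) = 18.09 → N_a = 18
Actual rate k = Gd⁴/(8D³·18) = 3.8194 N/mm
Working load F = kδ = 3.8194·31 = 118.4 N
C = 14.0/2.1 = 6.6667; K_W = (4C−1)/(4C−4)+0.615/C = 1.2246
τ_max = K_W·8FD/(πd³) = 1.2246·455.79 = 558.16 MPa
τ_max ≤ 705 MPa → acceptable

(a) 18 coils; (b) YES, τ_max = 558 MPa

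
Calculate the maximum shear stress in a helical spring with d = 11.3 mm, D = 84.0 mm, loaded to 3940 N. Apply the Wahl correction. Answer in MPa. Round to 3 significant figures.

701 MPa

Spring index C = D/d = 84.0/11.3 = 7.4336
K_W = (4C−1)/(4C−4) + 0.615/C = 28.735/25.735 + 0.0827 = 1.1993
τ₀ = 8FD/(πd³) = 8·3940·84.0/(π·11.3³) = 2.64768e+06/4533 = 584.09 MPa
τ_max = K·τ₀ = 1.1993 × 584.09 = 700.5 MPa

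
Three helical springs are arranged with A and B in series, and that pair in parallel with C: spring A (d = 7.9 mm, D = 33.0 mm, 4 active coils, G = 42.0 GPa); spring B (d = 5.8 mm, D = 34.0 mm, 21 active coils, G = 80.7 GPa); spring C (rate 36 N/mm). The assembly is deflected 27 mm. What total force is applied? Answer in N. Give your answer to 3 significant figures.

1310 N

k_A = Gd⁴/(8D³N_a) = (42.0×10³)(7.9⁴)/(8·33.0³·4) = 142.25 N/mm
k_B = Gd⁴/(8D³N_a) = (80.7×10³)(5.8⁴)/(8·34.0³·21) = 13.831 N/mm
Springs A,B series: k_AB = 1/(1/142.25+1/13.831) = 12.605 N/mm; parallel with C: k_eq = 12.605+36 = 48.605 N/mm
F = k_eq·δ = 48.605·27 = 1312.3 N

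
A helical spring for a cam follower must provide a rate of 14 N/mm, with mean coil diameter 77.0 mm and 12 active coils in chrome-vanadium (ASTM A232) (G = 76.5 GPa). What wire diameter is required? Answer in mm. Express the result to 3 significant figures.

9.46 mm

d = (8D³N_a·k / G)^(1/4) = (8·77.0³·12·14 / (76.5×10³))^0.25
  = (8020.7)^0.25 = 9.4635 mm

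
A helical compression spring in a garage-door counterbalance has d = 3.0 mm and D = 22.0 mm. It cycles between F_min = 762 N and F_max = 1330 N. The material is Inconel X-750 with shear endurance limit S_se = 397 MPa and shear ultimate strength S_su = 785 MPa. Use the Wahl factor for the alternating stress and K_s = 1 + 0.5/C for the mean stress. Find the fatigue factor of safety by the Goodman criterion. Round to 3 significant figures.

C = D/d = 22.0/3.0 = 7.3333; K_W = (4C−1)/(4C−4)+0.615/C = 1.2023; K_s = 1+0.5/C = 1.0682
F_a = (F_max−F_min)/2 = 284 N; F_m = (F_max+F_min)/2 = 1046 N
τ_a = K_W·8F_aD/(πd³) = 1.2023 × 589.27 = 708.48 MPa
τ_m = K_s·8F_mD/(πd³) = 1.0682 × 2170.4 = 2318.3 MPa
Goodman: 1/n_f = τ_a/S_se + τ_m/S_su = 708.48/397 + 2318.3/785 = 1.78457 + 2.95329 = 4.7379
n_f = 1/4.7379 = 0.2111

0.211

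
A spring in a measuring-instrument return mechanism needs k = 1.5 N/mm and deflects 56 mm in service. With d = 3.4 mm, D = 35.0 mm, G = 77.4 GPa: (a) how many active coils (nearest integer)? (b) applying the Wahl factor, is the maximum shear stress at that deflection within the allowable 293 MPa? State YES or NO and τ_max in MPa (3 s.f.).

(a) 20 coils; (b) YES, τ_max = 218 MPa

N_a = Gd⁴/(8D³k) = (77.4×10³)(3.4⁴)/(8·35.0³·1.5) = 20.1 → N_a = 20
Actual rate k = Gd⁴/(8D³·20) = 1.5078 N/mm
Working load F = kδ = 1.5078·56 = 84.435 N
C = 35.0/3.4 = 10.2941; K_W = (4C−1)/(4C−4)+0.615/C = 1.1404
τ_max = K_W·8FD/(πd³) = 1.1404·191.47 = 218.36 MPa
τ_max ≤ 293 MPa → acceptable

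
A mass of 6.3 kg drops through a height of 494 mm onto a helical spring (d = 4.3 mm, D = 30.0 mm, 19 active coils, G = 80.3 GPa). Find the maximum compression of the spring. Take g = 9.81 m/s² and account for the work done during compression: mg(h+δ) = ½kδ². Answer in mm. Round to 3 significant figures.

105 mm

k = Gd⁴/(8D³N_a) = (80.3×10³)(4.3⁴)/(8·30.0³·19) = 6.6893 N/mm
W = mg = 6.3 × 9.81 = 61.803 N
½kδ² − Wδ − Wh = 0 → δ = (W + √(W² + 2kWh))/k
δ = (61.803 + √(3819.6 + 408459))/6.6893 = (61.803 + 642.09)/6.6893 = 105.23 mm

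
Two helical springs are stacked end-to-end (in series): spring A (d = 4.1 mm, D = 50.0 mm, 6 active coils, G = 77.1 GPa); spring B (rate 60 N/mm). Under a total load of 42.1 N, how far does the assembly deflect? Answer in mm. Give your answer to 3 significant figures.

k_A = Gd⁴/(8D³N_a) = (77.1×10³)(4.1⁴)/(8·50.0³·6) = 3.6311 N/mm
Series: 1/k_eq = 1/3.6311 + 1/60 = 0.29207; k_eq = 3.4239 N/mm
δ = F/k_eq = 42.1/3.4239 = 12.296 mm

12.3 mm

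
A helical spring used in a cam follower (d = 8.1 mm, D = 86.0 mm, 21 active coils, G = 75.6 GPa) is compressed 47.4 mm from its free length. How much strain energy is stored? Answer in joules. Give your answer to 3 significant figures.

3.42 J

k = Gd⁴/(8D³N_a) = (75.6×10³)(8.1⁴)/(8·86.0³·21) = 3.0455 N/mm
U = ½kδ² = 0.5 × 3.0455 × 47.4² = 3421.2 N·mm = 3.4212 J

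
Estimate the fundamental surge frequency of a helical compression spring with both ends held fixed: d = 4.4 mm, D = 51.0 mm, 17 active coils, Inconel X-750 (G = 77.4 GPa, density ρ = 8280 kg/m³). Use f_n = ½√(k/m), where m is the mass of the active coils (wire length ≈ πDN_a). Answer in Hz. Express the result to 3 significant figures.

34.2 Hz

k = Gd⁴/(8D³N_a) = (77.4×10³)(4.4⁴)/(8·51.0³·17) = 1.6081 N/mm = 1608.1 N/m
Wire length L = πDN_a = π·51.0·17 = 2723.8 mm
m = ρ·(πd²/4)·L = 8280 × 15.205×10⁻⁶ m² × 2.7238 m = 0.34292 kg
f_n = ½√(k/m) = 0.5·√(1608.1/0.34292) = 0.5·√(4689.3) = 34.239 Hz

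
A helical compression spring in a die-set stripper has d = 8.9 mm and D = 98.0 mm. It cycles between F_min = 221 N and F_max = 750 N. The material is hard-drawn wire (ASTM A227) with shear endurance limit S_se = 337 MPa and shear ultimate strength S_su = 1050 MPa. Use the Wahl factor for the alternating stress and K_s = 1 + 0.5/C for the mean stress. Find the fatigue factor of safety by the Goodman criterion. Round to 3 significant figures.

2.06

C = D/d = 98.0/8.9 = 11.0112; K_W = (4C−1)/(4C−4)+0.615/C = 1.1308; K_s = 1+0.5/C = 1.0454
F_a = (F_max−F_min)/2 = 264.5 N; F_m = (F_max+F_min)/2 = 485.5 N
τ_a = K_W·8F_aD/(πd³) = 1.1308 × 93.631 = 105.88 MPa
τ_m = K_s·8F_mD/(πd³) = 1.0454 × 171.86 = 179.67 MPa
Goodman: 1/n_f = τ_a/S_se + τ_m/S_su = 105.88/337 + 179.67/1050 = 0.31417 + 0.17111 = 0.48528
n_f = 1/0.48528 = 2.061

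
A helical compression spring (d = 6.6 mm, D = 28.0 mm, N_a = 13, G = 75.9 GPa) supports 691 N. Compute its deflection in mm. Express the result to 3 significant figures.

k = Gd⁴/(8D³N_a) = (75.9×10³)(6.6⁴)/(8·28.0³·13) = 63.083 N/mm
δ = F/k = 691 / 63.083 = 10.954 mm

11.0 mm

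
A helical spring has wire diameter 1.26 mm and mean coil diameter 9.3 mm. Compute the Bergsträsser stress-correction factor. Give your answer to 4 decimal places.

C = D/d = 9.3/1.26 = 7.3810
K_B = (4C+2)/(4C−3) = 31.524/26.524 = 1.1885

1.1885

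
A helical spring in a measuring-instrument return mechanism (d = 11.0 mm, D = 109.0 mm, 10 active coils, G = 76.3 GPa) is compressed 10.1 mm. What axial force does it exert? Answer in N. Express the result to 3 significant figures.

k = Gd⁴/(8D³N_a) = (76.3×10³)(11.0⁴)/(8·109.0³·10) = 10.783 N/mm
F = k·δ = 10.783 × 10.1 = 108.9 N

109 N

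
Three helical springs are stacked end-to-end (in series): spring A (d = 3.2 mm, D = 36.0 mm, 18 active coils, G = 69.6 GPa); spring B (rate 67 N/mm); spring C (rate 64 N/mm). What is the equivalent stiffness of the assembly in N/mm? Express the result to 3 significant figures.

1.05 N/mm

k_A = Gd⁴/(8D³N_a) = (69.6×10³)(3.2⁴)/(8·36.0³·18) = 1.0863 N/mm
Series: 1/k_eq = 1/1.0863 + 1/67 + 1/64 = 0.95113; k_eq = 1.0514 N/mm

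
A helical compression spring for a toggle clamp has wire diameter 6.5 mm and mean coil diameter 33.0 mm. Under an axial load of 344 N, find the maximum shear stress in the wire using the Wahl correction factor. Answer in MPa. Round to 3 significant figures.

Spring index C = D/d = 33.0/6.5 = 5.0769
K_W = (4C−1)/(4C−4) + 0.615/C = 19.308/16.308 + 0.1211 = 1.3051
τ₀ = 8FD/(πd³) = 8·344·33.0/(π·6.5³) = 90816/862.76 = 105.26 MPa
τ_max = K·τ₀ = 1.3051 × 105.26 = 137.38 MPa

137 MPa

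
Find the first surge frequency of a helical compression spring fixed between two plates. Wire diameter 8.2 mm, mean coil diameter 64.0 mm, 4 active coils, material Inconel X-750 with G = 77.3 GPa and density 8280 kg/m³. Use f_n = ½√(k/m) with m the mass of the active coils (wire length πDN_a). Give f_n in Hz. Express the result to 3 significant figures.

k = Gd⁴/(8D³N_a) = (77.3×10³)(8.2⁴)/(8·64.0³·4) = 41.662 N/mm = 41662 N/m
Wire length L = πDN_a = π·64.0·4 = 804.25 mm
m = ρ·(πd²/4)·L = 8280 × 52.81×10⁻⁶ m² × 0.80425 m = 0.35167 kg
f_n = ½√(k/m) = 0.5·√(41662/0.35167) = 0.5·√(1.1847e+05) = 172.1 Hz

172 Hz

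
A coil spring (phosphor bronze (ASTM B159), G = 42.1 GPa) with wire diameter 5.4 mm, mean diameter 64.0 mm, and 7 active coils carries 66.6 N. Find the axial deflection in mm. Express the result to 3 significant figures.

k = Gd⁴/(8D³N_a) = (42.1×10³)(5.4⁴)/(8·64.0³·7) = 2.4385 N/mm
δ = F/k = 66.6 / 2.4385 = 27.311 mm

27.3 mm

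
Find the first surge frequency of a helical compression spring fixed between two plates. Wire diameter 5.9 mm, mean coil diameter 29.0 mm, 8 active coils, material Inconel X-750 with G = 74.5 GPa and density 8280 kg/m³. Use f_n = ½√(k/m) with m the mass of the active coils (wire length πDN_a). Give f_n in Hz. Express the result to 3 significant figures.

k = Gd⁴/(8D³N_a) = (74.5×10³)(5.9⁴)/(8·29.0³·8) = 57.835 N/mm = 57835 N/m
Wire length L = πDN_a = π·29.0·8 = 728.85 mm
m = ρ·(πd²/4)·L = 8280 × 27.34×10⁻⁶ m² × 0.72885 m = 0.16499 kg
f_n = ½√(k/m) = 0.5·√(57835/0.16499) = 0.5·√(3.5053e+05) = 296.03 Hz

296 Hz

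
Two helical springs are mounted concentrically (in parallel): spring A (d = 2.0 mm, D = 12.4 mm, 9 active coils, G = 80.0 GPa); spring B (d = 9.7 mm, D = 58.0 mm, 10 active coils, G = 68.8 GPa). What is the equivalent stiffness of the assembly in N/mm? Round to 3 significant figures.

k_A = Gd⁴/(8D³N_a) = (80.0×10³)(2.0⁴)/(8·12.4³·9) = 9.3242 N/mm
k_B = Gd⁴/(8D³N_a) = (68.8×10³)(9.7⁴)/(8·58.0³·10) = 39.021 N/mm
Parallel: k_eq = 9.3242 + 39.021 = 48.345 N/mm

48.3 N/mm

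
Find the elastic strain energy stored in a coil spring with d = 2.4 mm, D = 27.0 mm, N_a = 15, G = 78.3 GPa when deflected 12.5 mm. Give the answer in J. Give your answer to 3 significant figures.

k = Gd⁴/(8D³N_a) = (78.3×10³)(2.4⁴)/(8·27.0³·15) = 1.0999 N/mm
U = ½kδ² = 0.5 × 1.0999 × 12.5² = 85.926 N·mm = 0.085926 J

0.0859 J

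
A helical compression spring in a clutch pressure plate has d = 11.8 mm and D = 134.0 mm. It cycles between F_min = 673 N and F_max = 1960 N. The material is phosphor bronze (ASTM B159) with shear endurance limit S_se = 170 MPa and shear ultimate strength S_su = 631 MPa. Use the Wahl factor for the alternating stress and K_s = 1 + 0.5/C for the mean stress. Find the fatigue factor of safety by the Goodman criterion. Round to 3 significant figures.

0.747

C = D/d = 134.0/11.8 = 11.3559; K_W = (4C−1)/(4C−4)+0.615/C = 1.1266; K_s = 1+0.5/C = 1.0440
F_a = (F_max−F_min)/2 = 643.5 N; F_m = (F_max+F_min)/2 = 1316.5 N
τ_a = K_W·8F_aD/(πd³) = 1.1266 × 133.64 = 150.56 MPa
τ_m = K_s·8F_mD/(πd³) = 1.0440 × 273.41 = 285.45 MPa
Goodman: 1/n_f = τ_a/S_se + τ_m/S_su = 150.56/170 + 285.45/631 = 0.88565 + 0.45238 = 1.338
n_f = 1/1.338 = 0.7474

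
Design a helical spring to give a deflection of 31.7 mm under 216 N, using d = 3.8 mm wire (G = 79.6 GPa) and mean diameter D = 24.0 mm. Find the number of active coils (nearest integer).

Required rate k = F/δ = 216/31.7 = 6.8139 N/mm
N_a = Gd⁴/(8D³k) = (79.6×10³ × 3.8⁴)/(8 × 24.0³ × 6.8139)
    = 1.65977e+07 / 753561 = 22.03 → 22 coils

22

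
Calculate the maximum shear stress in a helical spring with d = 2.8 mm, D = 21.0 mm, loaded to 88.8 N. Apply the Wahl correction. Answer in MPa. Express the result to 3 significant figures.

259 MPa

Spring index C = D/d = 21.0/2.8 = 7.5000
K_W = (4C−1)/(4C−4) + 0.615/C = 29.000/26.000 + 0.0820 = 1.1974
τ₀ = 8FD/(πd³) = 8·88.8·21.0/(π·2.8³) = 14918.4/68.964 = 216.32 MPa
τ_max = K·τ₀ = 1.1974 × 216.32 = 259.02 MPa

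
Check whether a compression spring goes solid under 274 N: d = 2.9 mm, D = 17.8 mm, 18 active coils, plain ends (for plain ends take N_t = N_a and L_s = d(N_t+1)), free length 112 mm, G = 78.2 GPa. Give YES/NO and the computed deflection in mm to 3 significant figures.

k = Gd⁴/(8D³N_a) = (78.2×10³)(2.9⁴)/(8·17.8³·18) = 6.8105 N/mm
N_t = 18; L_s = 2.9·19 = 55.1 mm; δ_solid = L₀ − L_s = 112 − 55.1 = 56.9 mm
δ = F/k = 274/6.8105 = 40.232 mm
δ < δ_solid → spring does not go solid

NO, δ = 40.2 mm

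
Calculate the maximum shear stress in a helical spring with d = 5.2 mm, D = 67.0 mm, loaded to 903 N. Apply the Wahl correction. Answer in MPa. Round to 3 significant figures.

1220 MPa

Spring index C = D/d = 67.0/5.2 = 12.8846
K_W = (4C−1)/(4C−4) + 0.615/C = 50.538/47.538 + 0.0477 = 1.1108
τ₀ = 8FD/(πd³) = 8·903·67.0/(π·5.2³) = 484008/441.73 = 1095.7 MPa
τ_max = K·τ₀ = 1.1108 × 1095.7 = 1217.1 MPa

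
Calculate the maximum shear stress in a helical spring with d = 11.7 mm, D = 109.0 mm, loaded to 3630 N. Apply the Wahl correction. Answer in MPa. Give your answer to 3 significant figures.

727 MPa

Spring index C = D/d = 109.0/11.7 = 9.3162
K_W = (4C−1)/(4C−4) + 0.615/C = 36.265/33.265 + 0.0660 = 1.1562
τ₀ = 8FD/(πd³) = 8·3630·109.0/(π·11.7³) = 3.16536e+06/5031.6 = 629.09 MPa
τ_max = K·τ₀ = 1.1562 × 629.09 = 727.36 MPa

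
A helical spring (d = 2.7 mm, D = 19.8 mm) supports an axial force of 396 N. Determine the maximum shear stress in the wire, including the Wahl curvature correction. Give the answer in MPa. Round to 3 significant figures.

Spring index C = D/d = 19.8/2.7 = 7.3333
K_W = (4C−1)/(4C−4) + 0.615/C = 28.333/25.333 + 0.0839 = 1.2023
τ₀ = 8FD/(πd³) = 8·396·19.8/(π·2.7³) = 62726.4/61.836 = 1014.4 MPa
τ_max = K·τ₀ = 1.2023 × 1014.4 = 1219.6 MPa

1220 MPa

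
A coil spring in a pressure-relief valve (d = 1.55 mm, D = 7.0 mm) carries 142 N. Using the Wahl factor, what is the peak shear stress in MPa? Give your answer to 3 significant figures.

917 MPa

Spring index C = D/d = 7.0/1.55 = 4.5161
K_W = (4C−1)/(4C−4) + 0.615/C = 17.065/14.065 + 0.1362 = 1.3495
τ₀ = 8FD/(πd³) = 8·142·7.0/(π·1.55³) = 7952/11.699 = 679.72 MPa
τ_max = K·τ₀ = 1.3495 × 679.72 = 917.27 MPa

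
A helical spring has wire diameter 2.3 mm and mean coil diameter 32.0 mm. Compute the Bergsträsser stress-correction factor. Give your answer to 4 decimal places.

C = D/d = 32.0/2.3 = 13.9130
K_B = (4C+2)/(4C−3) = 57.652/52.652 = 1.0950

1.0950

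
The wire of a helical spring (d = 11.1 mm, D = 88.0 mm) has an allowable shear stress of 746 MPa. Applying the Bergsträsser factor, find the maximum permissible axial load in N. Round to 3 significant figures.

C = D/d = 88.0/11.1 = 7.9279
K_B = (4C+2)/(4C−3) = 33.712/28.712 = 1.1741
τ_max = K·8FD/(πd³) → F_max = τ_allow·πd³/(8DK)
F_max = 746·π·11.1³/(8·88.0·1.1741) = 3.2052e+06/826.6 = 3877.6 N

3880 N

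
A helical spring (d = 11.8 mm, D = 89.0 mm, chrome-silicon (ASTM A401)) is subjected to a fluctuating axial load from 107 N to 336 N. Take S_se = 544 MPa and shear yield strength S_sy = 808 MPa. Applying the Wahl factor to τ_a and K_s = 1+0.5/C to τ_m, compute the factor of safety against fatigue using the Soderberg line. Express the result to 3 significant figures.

13.3

C = D/d = 89.0/11.8 = 7.5424; K_W = (4C−1)/(4C−4)+0.615/C = 1.1962; K_s = 1+0.5/C = 1.0663
F_a = (F_max−F_min)/2 = 114.5 N; F_m = (F_max+F_min)/2 = 221.5 N
τ_a = K_W·8F_aD/(πd³) = 1.1962 × 15.794 = 18.892 MPa
τ_m = K_s·8F_mD/(πd³) = 1.0663 × 30.553 = 32.579 MPa
Soderberg: 1/n_f = τ_a/S_se + τ_m/S_sy = 18.892/544 + 32.579/808 = 0.03473 + 0.04032 = 0.075049
n_f = 1/0.075049 = 13.32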